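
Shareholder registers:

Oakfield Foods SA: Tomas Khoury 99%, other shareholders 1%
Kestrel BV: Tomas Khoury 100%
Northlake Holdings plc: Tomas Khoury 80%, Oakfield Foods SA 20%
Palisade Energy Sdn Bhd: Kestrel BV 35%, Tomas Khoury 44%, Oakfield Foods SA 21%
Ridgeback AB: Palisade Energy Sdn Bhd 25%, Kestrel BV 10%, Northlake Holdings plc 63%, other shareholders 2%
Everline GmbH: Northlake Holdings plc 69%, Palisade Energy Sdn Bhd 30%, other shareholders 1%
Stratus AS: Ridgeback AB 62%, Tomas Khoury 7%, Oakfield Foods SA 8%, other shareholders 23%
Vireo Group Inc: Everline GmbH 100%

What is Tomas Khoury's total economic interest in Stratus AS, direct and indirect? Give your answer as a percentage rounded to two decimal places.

75.57%

Tomas reaches Stratus along 8 paths.
Via Kestrel → Palisade → Ridgeback: 100% × 35% × 25% × 62% = 5.425%.
Via Palisade → Ridgeback: 44% × 25% × 62% = 6.82%.
Via Oakfield → Palisade → Ridgeback: 99% × 21% × 25% × 62% = 3.22245%.
Via Kestrel → Ridgeback: 100% × 10% × 62% = 6.2%.
Via Northlake → Ridgeback: 80% × 63% × 62% = 31.248%.
Via Oakfield → Northlake → Ridgeback: 99% × 20% × 63% × 62% = 7.73388%.
Direct stake: 7% = 7%.
Via Oakfield: 99% × 8% = 7.92%.
Total: 5.425% + 6.82% + 3.22245% + 6.2% + 31.248% + 7.73388% + 7% + 7.92% = 75.56933%.
Rounded: 75.57%.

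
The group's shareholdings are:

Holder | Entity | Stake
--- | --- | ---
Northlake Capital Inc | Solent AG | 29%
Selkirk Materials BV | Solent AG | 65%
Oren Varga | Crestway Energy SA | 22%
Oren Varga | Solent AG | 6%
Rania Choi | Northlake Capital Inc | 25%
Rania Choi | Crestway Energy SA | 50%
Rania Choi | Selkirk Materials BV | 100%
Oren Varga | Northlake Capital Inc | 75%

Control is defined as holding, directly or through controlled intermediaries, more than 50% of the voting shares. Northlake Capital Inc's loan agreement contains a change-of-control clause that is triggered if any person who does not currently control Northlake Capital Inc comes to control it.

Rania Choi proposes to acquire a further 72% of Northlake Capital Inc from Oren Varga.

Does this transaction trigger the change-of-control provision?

Yes

The purchase adds only to Rania's holdings (Oren's stake shrinks), so Rania is the only person who could newly come to control Northlake.
Rania holds 100% of Selkirk, so Rania controls Selkirk.
Selkirk holds 65% of Solent, so Rania controls Solent.
In Northlake, Rania's side holds only 25%, not > 50%.
So before the transaction, Rania does not control Northlake.
After the purchase, Rania's direct stake in Northlake rises to 25% + 72% = 97%, and Oren's stake falls to 3%.
Rania holds 97% of Northlake, so Rania controls Northlake.
Rania did not control Northlake before and does after, so the clause is triggered.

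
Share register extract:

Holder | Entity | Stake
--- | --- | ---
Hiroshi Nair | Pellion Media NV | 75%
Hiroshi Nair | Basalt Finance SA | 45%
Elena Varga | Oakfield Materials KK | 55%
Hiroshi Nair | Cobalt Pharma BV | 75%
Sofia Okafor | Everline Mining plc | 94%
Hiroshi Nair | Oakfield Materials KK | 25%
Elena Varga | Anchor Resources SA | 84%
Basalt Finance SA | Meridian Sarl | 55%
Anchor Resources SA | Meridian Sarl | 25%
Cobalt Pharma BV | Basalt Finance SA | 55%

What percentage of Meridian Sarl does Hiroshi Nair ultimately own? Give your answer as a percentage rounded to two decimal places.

Hiroshi reaches Meridian along 2 paths.
Via Cobalt → Basalt: 75% × 55% × 55% = 22.6875%.
Via Basalt: 45% × 55% = 24.75%.
Total: 22.6875% + 24.75% = 47.4375%.
Rounded: 47.44%.

47.44%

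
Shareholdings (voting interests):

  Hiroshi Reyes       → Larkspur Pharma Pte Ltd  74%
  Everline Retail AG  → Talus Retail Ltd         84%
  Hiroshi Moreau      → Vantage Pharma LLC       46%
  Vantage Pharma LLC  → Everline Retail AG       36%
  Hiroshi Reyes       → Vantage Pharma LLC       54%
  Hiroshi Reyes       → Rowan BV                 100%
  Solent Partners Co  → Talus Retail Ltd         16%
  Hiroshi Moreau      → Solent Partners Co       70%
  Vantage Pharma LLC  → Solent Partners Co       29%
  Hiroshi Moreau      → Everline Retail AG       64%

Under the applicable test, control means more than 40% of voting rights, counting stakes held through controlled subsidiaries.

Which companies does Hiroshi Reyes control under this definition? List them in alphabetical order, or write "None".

Larkspur Pharma Pte Ltd, Rowan BV, Vantage Pharma LLC

Hiroshi Reyes holds 54% of Vantage, so Hiroshi Reyes controls Vantage.
Hiroshi Reyes holds 74% of Larkspur, so Hiroshi Reyes controls Larkspur.
Hiroshi Reyes holds 100% of Rowan, so Hiroshi Reyes controls Rowan.
No other company's threshold is met.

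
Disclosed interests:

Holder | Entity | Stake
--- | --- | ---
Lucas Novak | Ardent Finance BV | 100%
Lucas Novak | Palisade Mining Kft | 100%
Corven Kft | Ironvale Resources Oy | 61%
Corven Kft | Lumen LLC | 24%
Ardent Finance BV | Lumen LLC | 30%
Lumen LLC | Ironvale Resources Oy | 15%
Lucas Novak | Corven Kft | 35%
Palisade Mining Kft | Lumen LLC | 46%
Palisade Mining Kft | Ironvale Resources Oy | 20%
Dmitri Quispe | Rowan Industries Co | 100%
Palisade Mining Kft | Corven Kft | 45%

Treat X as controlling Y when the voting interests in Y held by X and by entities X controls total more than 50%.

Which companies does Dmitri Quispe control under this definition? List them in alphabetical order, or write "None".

Dmitri holds 100% of Rowan, so Dmitri controls Rowan.
No other company's threshold is met.

Rowan Industries Co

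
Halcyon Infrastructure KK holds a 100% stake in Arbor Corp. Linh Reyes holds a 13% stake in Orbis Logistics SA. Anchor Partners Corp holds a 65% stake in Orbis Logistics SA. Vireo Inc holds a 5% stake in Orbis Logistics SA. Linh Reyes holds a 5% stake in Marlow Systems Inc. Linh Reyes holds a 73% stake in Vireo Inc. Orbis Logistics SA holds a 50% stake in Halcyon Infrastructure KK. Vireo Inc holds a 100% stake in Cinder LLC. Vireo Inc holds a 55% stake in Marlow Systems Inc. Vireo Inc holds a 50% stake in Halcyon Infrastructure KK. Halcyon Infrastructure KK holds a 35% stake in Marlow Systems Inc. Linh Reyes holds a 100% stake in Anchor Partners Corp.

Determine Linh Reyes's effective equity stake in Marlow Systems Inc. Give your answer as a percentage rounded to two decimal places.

Linh reaches Marlow along 6 paths.
Via Vireo → Halcyon: 73% × 50% × 35% = 12.775%.
Via Anchor → Orbis → Halcyon: 100% × 65% × 50% × 35% = 11.375%.
Via Orbis → Halcyon: 13% × 50% × 35% = 2.275%.
Via Vireo → Orbis → Halcyon: 73% × 5% × 50% × 35% = 0.63875%.
Direct stake: 5% = 5%.
Via Vireo: 73% × 55% = 40.15%.
Total: 12.775% + 11.375% + 2.275% + 0.63875% + 5% + 40.15% = 72.21375%.
Rounded: 72.21%.

72.21%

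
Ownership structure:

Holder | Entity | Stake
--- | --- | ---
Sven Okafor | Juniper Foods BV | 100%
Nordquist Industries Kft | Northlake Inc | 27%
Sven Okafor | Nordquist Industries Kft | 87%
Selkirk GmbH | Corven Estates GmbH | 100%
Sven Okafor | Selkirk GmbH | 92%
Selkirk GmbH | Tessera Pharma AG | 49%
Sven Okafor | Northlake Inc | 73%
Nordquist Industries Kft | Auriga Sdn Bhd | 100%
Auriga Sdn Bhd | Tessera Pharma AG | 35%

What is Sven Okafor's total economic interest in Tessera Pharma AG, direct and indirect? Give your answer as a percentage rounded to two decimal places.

Sven reaches Tessera along 2 paths.
Via Selkirk: 92% × 49% = 45.08%.
Via Nordquist → Auriga: 87% × 100% × 35% = 30.45%.
Total: 45.08% + 30.45% = 75.53%.

75.53%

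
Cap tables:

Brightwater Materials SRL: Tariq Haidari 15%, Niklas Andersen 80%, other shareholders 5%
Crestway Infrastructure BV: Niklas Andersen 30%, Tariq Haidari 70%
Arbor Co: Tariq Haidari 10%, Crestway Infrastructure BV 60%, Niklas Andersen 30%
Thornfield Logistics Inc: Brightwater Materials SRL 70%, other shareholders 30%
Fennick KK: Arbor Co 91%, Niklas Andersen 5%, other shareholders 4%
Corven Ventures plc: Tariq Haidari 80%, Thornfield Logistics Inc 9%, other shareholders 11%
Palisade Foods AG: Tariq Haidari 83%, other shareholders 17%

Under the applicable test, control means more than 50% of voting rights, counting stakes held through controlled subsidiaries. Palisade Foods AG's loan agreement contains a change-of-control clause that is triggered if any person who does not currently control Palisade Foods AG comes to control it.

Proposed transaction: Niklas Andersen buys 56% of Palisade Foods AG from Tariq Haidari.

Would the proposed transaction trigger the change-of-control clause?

Yes

The purchase adds only to Niklas's holdings (Tariq's stake shrinks), so Niklas is the only person who could newly come to control Palisade.
Niklas holds 80% of Brightwater, so Niklas controls Brightwater.
Brightwater holds 70% of Thornfield, so Niklas controls Thornfield.
Neither Niklas nor any entity Niklas controls holds any voting interest in Palisade.
So before the transaction, Niklas does not control Palisade.
After the purchase, Niklas holds 56% of Palisade directly, and Tariq's stake falls to 27%.
Niklas holds 56% of Palisade, so Niklas controls Palisade.
Niklas did not control Palisade before and does after, so the clause is triggered.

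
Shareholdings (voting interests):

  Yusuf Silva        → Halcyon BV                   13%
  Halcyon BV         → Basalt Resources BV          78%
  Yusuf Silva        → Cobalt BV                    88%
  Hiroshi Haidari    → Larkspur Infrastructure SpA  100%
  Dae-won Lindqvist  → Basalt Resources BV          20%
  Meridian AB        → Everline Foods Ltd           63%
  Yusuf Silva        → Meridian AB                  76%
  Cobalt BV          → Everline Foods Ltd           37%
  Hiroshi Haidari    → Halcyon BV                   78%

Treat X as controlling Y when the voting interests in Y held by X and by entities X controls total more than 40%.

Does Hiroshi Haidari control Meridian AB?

Hiroshi holds 78% of Halcyon, so Hiroshi controls Halcyon.
Hiroshi holds 100% of Larkspur, so Hiroshi controls Larkspur.
Halcyon holds 78% of Basalt, so Hiroshi controls Basalt.
Neither Hiroshi nor any entity Hiroshi controls holds any voting interest in Meridian.
So Hiroshi does not control Meridian.

No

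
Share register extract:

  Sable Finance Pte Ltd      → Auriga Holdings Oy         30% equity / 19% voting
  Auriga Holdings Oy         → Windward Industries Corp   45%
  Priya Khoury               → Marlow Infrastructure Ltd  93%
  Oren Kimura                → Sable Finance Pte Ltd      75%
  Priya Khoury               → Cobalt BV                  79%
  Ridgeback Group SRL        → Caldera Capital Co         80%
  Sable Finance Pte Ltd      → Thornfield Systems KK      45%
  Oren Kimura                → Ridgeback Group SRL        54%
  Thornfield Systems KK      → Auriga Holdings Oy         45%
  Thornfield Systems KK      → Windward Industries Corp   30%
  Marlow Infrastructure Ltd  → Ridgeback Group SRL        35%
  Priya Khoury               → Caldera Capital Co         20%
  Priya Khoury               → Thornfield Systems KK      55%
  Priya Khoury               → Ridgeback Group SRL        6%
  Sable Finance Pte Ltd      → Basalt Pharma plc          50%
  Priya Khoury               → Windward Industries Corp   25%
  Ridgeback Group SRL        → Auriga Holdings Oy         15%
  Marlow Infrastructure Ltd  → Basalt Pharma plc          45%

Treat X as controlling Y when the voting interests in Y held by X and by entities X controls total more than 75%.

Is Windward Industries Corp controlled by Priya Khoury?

Priya holds 93% of Marlow, so Priya controls Marlow.
Priya holds 79% of Cobalt, so Priya controls Cobalt.
In Windward, Priya's side holds only 25%, not > 75%.
So Priya does not control Windward.

No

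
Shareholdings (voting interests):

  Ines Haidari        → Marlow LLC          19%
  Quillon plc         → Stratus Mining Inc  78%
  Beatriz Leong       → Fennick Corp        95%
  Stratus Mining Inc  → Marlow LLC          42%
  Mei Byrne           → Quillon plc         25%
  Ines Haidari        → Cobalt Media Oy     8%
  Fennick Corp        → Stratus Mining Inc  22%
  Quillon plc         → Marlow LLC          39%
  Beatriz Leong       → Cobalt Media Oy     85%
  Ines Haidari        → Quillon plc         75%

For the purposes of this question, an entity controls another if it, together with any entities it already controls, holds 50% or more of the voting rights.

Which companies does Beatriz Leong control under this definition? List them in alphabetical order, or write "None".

Cobalt Media Oy, Fennick Corp

Beatriz holds 85% of Cobalt, so Beatriz controls Cobalt.
Beatriz holds 95% of Fennick, so Beatriz controls Fennick.
No other company's threshold is met.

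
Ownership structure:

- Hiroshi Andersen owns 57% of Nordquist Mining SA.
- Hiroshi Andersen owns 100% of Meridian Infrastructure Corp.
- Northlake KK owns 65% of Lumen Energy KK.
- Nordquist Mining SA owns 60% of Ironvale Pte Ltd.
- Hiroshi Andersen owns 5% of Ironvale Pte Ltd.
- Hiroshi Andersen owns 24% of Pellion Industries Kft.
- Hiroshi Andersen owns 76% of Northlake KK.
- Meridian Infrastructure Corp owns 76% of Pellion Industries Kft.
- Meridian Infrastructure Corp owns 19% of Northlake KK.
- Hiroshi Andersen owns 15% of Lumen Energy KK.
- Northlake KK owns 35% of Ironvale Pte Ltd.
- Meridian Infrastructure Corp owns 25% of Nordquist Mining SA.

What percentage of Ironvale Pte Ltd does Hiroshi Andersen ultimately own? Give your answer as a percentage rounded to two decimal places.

Hiroshi reaches Ironvale along 5 paths.
Via Northlake: 76% × 35% = 26.6%.
Via Meridian → Northlake: 100% × 19% × 35% = 6.65%.
Via Meridian → Nordquist: 100% × 25% × 60% = 15%.
Via Nordquist: 57% × 60% = 34.2%.
Direct stake: 5% = 5%.
Total: 26.6% + 6.65% + 15% + 34.2% + 5% = 87.45%.

87.45%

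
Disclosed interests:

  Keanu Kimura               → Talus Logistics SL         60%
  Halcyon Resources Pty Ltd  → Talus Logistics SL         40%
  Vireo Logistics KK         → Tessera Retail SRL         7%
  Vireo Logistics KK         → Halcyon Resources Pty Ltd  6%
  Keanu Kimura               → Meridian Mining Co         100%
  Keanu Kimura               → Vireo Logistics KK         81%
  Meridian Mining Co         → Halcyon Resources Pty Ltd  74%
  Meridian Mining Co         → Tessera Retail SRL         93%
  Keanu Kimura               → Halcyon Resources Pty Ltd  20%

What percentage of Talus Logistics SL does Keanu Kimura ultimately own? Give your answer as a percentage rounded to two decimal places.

99.54%

Keanu reaches Talus along 4 paths.
Via Halcyon: 20% × 40% = 8%.
Via Vireo → Halcyon: 81% × 6% × 40% = 1.944%.
Via Meridian → Halcyon: 100% × 74% × 40% = 29.6%.
Direct stake: 60% = 60%.
Total: 8% + 1.944% + 29.6% + 60% = 99.544%.
Rounded: 99.54%.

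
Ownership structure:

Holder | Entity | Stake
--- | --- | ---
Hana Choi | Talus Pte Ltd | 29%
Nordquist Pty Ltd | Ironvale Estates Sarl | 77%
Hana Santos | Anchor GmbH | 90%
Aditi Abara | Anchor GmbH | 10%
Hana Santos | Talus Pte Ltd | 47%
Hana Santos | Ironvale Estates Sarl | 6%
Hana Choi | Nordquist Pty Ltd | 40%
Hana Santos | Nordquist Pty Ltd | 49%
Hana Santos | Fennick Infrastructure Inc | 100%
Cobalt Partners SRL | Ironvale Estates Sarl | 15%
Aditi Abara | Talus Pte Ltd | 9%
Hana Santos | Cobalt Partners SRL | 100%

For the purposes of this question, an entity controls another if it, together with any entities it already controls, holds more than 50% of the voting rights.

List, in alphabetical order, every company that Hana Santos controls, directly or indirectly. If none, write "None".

Anchor GmbH, Cobalt Partners SRL, Fennick Infrastructure Inc

Hana Santos holds 100% of Fennick, so Hana Santos controls Fennick.
Hana Santos holds 100% of Cobalt, so Hana Santos controls Cobalt.
Hana Santos holds 90% of Anchor, so Hana Santos controls Anchor.
No other company's threshold is met.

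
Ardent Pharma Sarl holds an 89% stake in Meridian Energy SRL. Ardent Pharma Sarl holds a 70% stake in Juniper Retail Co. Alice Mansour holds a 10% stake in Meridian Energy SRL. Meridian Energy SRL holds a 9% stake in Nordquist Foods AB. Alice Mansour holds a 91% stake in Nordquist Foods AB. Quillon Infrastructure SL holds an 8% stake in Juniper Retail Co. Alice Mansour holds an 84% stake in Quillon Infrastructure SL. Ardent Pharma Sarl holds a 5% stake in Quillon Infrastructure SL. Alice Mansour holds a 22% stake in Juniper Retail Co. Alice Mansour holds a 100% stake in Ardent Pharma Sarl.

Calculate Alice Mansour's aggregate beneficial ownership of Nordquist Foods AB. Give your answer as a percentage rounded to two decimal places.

Alice reaches Nordquist along 3 paths.
Via Meridian: 10% × 9% = 0.9%.
Via Ardent → Meridian: 100% × 89% × 9% = 8.01%.
Direct stake: 91% = 91%.
Total: 0.9% + 8.01% + 91% = 99.91%.

99.91%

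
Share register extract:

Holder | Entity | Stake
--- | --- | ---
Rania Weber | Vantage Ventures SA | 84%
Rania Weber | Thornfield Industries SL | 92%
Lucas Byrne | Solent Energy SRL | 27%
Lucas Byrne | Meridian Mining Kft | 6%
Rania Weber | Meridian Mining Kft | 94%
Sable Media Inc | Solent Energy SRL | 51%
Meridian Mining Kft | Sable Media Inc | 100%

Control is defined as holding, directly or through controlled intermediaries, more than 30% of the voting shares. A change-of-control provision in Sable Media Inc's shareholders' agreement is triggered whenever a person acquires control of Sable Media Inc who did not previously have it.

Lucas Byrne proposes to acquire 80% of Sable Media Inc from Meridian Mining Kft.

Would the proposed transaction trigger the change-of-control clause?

Yes

The purchase adds only to Lucas's holdings (Meridian's stake shrinks), so Lucas is the only person who could newly come to control Sable.
Lucas's largest direct stake is 27% in Solent, which does not meet the threshold, so Lucas controls no company.
Neither Lucas nor any entity Lucas controls holds any voting interest in Sable.
So before the transaction, Lucas does not control Sable.
After the purchase, Lucas holds 80% of Sable directly, and Meridian's stake falls to 20%.
Lucas holds 80% of Sable, so Lucas controls Sable.
Lucas did not control Sable before and does after, so the clause is triggered.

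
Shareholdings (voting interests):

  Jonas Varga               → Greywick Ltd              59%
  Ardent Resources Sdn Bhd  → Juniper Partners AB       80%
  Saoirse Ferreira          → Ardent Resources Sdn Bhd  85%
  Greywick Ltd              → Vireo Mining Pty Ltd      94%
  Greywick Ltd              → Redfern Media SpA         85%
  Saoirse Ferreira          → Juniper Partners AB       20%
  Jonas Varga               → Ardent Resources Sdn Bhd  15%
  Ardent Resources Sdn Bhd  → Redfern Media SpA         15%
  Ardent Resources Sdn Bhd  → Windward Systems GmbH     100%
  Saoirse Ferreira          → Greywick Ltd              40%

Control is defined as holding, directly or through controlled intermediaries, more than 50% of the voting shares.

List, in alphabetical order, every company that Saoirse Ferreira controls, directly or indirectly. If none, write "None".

Saoirse holds 85% of Ardent, so Saoirse controls Ardent.
Ardent holds 100% of Windward, so Saoirse controls Windward.
Saoirse and Ardent together hold 20% + 80% = 100% of Juniper, so Saoirse controls Juniper.
No other company's threshold is met.

Ardent Resources Sdn Bhd, Juniper Partners AB, Windward Systems GmbH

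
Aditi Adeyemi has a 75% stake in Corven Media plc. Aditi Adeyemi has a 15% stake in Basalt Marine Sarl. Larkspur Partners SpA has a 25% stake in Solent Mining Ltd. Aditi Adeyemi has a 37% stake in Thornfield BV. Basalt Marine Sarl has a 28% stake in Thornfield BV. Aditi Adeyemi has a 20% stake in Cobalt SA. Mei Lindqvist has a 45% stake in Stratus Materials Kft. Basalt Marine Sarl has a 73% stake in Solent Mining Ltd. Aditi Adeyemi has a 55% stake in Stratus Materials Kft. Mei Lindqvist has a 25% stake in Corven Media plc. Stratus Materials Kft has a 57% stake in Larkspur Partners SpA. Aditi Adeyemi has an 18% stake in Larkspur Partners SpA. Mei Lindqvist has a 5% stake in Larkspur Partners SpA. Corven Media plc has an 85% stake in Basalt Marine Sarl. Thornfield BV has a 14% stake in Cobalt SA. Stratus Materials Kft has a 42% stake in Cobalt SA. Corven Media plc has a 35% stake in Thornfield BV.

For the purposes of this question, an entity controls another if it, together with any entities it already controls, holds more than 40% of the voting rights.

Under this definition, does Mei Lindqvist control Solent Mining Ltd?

No

Mei holds 45% of Stratus, so Mei controls Stratus.
Stratus and Mei together hold 57% + 5% = 62% of Larkspur, so Mei controls Larkspur.
Stratus holds 42% of Cobalt, so Mei controls Cobalt.
In Solent, Mei's side holds only 25%, not > 40%.
So Mei does not control Solent.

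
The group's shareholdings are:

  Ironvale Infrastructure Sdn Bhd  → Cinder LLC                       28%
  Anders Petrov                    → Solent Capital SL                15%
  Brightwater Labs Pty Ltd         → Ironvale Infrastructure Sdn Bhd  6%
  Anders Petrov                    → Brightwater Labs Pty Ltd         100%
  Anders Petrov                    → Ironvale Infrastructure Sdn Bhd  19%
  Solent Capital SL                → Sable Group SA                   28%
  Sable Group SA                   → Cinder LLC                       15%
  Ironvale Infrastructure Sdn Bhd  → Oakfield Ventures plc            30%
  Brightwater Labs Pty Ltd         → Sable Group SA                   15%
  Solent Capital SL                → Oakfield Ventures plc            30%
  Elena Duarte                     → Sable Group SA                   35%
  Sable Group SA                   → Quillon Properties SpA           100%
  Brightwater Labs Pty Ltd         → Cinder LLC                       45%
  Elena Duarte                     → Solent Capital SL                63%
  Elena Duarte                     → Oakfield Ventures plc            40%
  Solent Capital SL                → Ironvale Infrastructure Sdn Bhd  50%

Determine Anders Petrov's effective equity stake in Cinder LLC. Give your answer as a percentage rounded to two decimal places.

56.98%

Anders reaches Cinder along 6 paths.
Via Brightwater: 100% × 45% = 45%.
Via Brightwater → Ironvale: 100% × 6% × 28% = 1.68%.
Via Solent → Ironvale: 15% × 50% × 28% = 2.1%.
Via Ironvale: 19% × 28% = 5.32%.
Via Solent → Sable: 15% × 28% × 15% = 0.63%.
Via Brightwater → Sable: 100% × 15% × 15% = 2.25%.
Total: 45% + 1.68% + 2.1% + 5.32% + 0.63% + 2.25% = 56.98%.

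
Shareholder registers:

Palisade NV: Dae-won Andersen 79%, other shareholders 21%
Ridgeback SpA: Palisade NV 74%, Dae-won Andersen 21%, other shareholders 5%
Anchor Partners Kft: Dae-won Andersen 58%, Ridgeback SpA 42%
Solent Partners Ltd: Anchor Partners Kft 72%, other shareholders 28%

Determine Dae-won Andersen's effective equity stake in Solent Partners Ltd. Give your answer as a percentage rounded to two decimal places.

65.79%

Dae-won reaches Solent along 3 paths.
Via Anchor: 58% × 72% = 41.76%.
Via Palisade → Ridgeback → Anchor: 79% × 74% × 42% × 72% = 17.678304%.
Via Ridgeback → Anchor: 21% × 42% × 72% = 6.3504%.
Total: 41.76% + 17.678304% + 6.3504% = 65.788704%.
Rounded: 65.79%.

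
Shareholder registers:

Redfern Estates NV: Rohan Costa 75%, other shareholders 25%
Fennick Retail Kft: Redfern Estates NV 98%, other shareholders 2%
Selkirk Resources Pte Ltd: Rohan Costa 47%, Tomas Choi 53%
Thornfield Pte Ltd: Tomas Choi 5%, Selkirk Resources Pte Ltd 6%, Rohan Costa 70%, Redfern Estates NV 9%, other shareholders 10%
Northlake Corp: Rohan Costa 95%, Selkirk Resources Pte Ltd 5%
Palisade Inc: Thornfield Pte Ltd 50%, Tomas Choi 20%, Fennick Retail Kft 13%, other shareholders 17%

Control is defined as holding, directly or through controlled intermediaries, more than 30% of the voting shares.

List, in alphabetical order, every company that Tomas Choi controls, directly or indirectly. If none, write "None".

Tomas holds 53% of Selkirk, so Tomas controls Selkirk.
No other company's threshold is met.

Selkirk Resources Pte Ltd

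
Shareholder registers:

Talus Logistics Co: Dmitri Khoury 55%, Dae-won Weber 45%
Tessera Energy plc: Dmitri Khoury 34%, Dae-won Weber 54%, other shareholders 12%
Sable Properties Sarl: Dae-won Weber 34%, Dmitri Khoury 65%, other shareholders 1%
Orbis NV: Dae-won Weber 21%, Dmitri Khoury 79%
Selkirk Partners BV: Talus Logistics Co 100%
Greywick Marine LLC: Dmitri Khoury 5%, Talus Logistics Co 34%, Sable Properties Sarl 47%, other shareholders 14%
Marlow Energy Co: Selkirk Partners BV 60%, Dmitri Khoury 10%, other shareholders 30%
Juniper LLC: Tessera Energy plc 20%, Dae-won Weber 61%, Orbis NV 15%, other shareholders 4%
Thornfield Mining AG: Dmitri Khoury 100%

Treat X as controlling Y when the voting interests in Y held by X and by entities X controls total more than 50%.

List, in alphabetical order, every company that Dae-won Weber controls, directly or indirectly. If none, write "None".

Dae-won holds 54% of Tessera, so Dae-won controls Tessera.
Tessera and Dae-won together hold 20% + 61% = 81% of Juniper, so Dae-won controls Juniper.
No other company's threshold is met.

Juniper LLC, Tessera Energy plc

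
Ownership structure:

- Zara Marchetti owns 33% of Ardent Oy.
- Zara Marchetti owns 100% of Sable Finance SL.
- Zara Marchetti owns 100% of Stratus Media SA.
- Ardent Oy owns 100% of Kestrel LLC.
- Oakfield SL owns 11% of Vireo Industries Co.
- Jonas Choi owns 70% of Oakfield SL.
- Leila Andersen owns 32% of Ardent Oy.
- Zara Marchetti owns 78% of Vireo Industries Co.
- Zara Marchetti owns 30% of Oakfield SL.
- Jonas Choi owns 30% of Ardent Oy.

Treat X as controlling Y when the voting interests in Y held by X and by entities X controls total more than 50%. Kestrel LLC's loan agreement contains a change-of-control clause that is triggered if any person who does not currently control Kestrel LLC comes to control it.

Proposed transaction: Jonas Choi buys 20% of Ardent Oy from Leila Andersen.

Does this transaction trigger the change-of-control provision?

No

The purchase adds only to Jonas's holdings (Leila's stake shrinks), so Jonas is the only person who could newly come to control Kestrel.
Jonas holds 70% of Oakfield, so Jonas controls Oakfield.
Neither Jonas nor any entity Jonas controls holds any voting interest in Kestrel.
So before the transaction, Jonas does not control Kestrel.
After the purchase, Jonas's direct stake in Ardent rises to 30% + 20% = 50%, and Leila's stake falls to 12%.
Jonas's side now holds 50% of Ardent, not > 50%, so Jonas still does not control Ardent.
After the transaction, neither Jonas nor any entity Jonas controls holds a voting interest in Kestrel, so Jonas still does not control it.
No new person acquires control, so the clause is not triggered.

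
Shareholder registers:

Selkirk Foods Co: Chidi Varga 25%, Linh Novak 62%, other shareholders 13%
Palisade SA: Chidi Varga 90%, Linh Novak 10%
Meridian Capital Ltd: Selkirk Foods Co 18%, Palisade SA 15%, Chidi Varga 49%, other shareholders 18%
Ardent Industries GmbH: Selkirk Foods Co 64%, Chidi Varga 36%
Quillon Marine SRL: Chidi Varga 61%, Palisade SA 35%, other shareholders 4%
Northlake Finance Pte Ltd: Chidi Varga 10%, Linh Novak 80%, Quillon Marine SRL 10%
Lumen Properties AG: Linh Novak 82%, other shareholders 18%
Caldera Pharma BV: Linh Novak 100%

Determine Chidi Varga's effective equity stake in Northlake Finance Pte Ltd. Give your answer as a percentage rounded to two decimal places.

19.25%

Chidi reaches Northlake along 3 paths.
Direct stake: 10% = 10%.
Via Quillon: 61% × 10% = 6.1%.
Via Palisade → Quillon: 90% × 35% × 10% = 3.15%.
Total: 10% + 6.1% + 3.15% = 19.25%.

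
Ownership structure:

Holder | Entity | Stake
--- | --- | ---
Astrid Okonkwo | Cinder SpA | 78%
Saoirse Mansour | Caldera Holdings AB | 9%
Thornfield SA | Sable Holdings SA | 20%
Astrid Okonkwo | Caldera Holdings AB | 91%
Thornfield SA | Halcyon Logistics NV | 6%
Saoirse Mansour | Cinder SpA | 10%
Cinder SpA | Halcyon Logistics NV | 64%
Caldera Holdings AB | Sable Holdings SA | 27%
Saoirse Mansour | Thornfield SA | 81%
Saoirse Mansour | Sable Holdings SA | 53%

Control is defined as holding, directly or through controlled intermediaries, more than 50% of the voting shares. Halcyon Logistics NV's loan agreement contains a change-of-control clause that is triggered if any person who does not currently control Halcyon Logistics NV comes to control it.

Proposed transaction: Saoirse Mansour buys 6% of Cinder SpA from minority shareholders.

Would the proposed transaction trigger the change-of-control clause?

No

The purchase changes only Saoirse's holdings, so Saoirse is the only person who could newly come to control Halcyon.
Saoirse holds 81% of Thornfield, so Saoirse controls Thornfield.
Thornfield and Saoirse together hold 20% + 53% = 73% of Sable, so Saoirse controls Sable.
In Halcyon, Saoirse's side holds only 6%, not > 50%.
So before the transaction, Saoirse does not control Halcyon.
After the purchase, Saoirse's direct stake in Cinder rises to 10% + 6% = 16%.
Saoirse's side now holds 16% of Cinder, not > 50%, so Saoirse still does not control Cinder.
After the transaction, Saoirse's side holds 6% of Halcyon, not > 50%, so Saoirse still does not control Halcyon.
No new person acquires control, so the clause is not triggered.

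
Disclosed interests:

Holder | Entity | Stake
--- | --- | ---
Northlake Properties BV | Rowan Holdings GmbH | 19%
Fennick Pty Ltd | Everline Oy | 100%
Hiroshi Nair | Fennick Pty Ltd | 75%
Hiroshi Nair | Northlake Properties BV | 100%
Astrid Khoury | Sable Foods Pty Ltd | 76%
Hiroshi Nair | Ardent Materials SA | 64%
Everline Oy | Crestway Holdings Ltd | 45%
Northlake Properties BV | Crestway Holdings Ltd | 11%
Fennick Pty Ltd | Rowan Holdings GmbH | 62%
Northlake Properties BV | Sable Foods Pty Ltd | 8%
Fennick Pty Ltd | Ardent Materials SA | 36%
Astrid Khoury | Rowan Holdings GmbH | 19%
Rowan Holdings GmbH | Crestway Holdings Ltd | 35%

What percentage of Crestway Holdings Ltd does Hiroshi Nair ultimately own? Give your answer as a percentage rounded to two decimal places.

67.68%

Hiroshi reaches Crestway along 4 paths.
Via Northlake → Rowan: 100% × 19% × 35% = 6.65%.
Via Fennick → Rowan: 75% × 62% × 35% = 16.275%.
Via Northlake: 100% × 11% = 11%.
Via Fennick → Everline: 75% × 100% × 45% = 33.75%.
Total: 6.65% + 16.275% + 11% + 33.75% = 67.675%.
Rounded: 67.68%.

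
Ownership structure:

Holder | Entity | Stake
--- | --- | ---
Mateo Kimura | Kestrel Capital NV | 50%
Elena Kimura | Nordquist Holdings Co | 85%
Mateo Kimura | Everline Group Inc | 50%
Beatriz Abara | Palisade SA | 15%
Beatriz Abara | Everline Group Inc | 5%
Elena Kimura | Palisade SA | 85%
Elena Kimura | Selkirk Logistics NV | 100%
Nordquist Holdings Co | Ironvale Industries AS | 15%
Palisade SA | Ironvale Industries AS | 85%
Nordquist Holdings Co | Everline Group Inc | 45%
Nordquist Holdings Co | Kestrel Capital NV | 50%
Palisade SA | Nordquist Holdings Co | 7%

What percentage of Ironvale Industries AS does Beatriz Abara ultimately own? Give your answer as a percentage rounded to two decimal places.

Beatriz reaches Ironvale along 2 paths.
Via Palisade → Nordquist: 15% × 7% × 15% = 0.1575%.
Via Palisade: 15% × 85% = 12.75%.
Total: 0.1575% + 12.75% = 12.9075%.
Rounded: 12.91%.

12.91%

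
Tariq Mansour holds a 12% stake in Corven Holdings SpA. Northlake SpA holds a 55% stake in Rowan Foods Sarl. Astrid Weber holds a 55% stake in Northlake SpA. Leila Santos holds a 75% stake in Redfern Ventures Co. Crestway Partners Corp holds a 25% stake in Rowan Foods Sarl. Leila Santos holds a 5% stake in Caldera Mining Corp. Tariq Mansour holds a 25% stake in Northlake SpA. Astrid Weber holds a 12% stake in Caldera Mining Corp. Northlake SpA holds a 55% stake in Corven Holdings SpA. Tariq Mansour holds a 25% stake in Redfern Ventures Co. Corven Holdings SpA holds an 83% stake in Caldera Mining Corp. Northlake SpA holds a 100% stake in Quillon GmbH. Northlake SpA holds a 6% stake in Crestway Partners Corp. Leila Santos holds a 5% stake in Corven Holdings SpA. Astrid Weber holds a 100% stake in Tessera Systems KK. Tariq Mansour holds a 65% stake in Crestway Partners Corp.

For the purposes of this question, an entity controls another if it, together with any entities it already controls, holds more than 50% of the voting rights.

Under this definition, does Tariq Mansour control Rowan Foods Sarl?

Tariq holds 65% of Crestway, so Tariq controls Crestway.
In Rowan, Tariq's side holds only 25%, not > 50%.
So Tariq does not control Rowan.

No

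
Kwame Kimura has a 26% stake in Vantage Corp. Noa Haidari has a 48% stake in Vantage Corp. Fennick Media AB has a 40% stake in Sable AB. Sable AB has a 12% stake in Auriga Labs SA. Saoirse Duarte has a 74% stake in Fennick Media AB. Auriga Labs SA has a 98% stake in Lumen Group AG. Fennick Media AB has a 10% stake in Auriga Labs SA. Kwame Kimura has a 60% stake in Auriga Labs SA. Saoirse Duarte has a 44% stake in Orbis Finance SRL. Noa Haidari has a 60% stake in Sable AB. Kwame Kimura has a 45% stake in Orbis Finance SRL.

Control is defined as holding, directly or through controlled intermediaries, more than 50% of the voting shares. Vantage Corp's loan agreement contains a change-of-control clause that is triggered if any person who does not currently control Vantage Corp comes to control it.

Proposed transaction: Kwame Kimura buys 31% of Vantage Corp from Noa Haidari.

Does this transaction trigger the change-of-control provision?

The purchase adds only to Kwame's holdings (Noa's stake shrinks), so Kwame is the only person who could newly come to control Vantage.
Kwame holds 60% of Auriga, so Kwame controls Auriga.
Auriga holds 98% of Lumen, so Kwame controls Lumen.
In Vantage, Kwame's side holds only 26%, not > 50%.
So before the transaction, Kwame does not control Vantage.
After the purchase, Kwame's direct stake in Vantage rises to 26% + 31% = 57%, and Noa's stake falls to 17%.
Kwame holds 57% of Vantage, so Kwame controls Vantage.
Kwame did not control Vantage before and does after, so the clause is triggered.

Yes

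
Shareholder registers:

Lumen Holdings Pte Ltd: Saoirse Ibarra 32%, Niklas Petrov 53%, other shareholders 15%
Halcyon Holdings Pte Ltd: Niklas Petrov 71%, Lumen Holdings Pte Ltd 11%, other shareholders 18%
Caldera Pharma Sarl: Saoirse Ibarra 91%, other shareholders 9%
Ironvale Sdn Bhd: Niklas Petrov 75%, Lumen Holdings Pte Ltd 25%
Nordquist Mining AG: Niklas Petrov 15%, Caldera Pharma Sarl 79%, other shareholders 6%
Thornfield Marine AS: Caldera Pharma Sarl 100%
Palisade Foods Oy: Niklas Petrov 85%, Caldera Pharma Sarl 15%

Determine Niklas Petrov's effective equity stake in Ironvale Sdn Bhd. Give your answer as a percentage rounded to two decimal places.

Niklas reaches Ironvale along 2 paths.
Direct stake: 75% = 75%.
Via Lumen: 53% × 25% = 13.25%.
Total: 75% + 13.25% = 88.25%.

88.25%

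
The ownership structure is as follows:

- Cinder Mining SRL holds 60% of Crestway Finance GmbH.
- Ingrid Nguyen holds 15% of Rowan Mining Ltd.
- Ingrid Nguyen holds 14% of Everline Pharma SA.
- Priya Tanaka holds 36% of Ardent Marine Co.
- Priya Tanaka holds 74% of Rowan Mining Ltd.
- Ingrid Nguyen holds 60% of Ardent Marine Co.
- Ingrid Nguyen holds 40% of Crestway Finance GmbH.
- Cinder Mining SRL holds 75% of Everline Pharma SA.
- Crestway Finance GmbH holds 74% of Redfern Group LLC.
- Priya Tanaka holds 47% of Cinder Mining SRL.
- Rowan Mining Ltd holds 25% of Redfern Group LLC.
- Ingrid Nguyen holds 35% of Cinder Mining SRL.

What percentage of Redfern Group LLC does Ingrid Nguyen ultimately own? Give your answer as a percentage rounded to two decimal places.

48.89%

Ingrid reaches Redfern along 3 paths.
Via Cinder → Crestway: 35% × 60% × 74% = 15.54%.
Via Crestway: 40% × 74% = 29.6%.
Via Rowan: 15% × 25% = 3.75%.
Total: 15.54% + 29.6% + 3.75% = 48.89%.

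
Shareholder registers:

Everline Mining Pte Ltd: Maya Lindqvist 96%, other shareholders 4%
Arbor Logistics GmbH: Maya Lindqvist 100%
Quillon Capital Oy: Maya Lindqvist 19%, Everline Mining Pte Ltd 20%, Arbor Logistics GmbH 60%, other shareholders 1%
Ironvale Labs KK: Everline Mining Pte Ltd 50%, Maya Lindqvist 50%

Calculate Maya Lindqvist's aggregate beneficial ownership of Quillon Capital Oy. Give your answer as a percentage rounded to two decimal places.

Maya reaches Quillon along 3 paths.
Direct stake: 19% = 19%.
Via Everline: 96% × 20% = 19.2%.
Via Arbor: 100% × 60% = 60%.
Total: 19% + 19.2% + 60% = 98.2%.
Rounded: 98.20%.

98.20%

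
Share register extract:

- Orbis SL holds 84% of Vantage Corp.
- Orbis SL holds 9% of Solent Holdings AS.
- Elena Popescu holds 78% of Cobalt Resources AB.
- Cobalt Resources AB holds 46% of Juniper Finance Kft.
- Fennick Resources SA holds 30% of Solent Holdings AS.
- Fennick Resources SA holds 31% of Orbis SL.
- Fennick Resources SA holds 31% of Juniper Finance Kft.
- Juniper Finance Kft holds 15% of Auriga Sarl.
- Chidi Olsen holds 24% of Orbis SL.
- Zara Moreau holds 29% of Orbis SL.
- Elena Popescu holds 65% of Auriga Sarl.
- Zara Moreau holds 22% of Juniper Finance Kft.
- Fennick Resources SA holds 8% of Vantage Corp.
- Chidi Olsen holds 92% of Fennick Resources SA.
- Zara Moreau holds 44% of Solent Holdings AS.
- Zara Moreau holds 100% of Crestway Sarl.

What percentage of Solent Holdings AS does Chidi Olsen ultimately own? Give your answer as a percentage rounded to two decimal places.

Chidi reaches Solent along 3 paths.
Via Fennick → Orbis: 92% × 31% × 9% = 2.5668%.
Via Orbis: 24% × 9% = 2.16%.
Via Fennick: 92% × 30% = 27.6%.
Total: 2.5668% + 2.16% + 27.6% = 32.3268%.
Rounded: 32.33%.

32.33%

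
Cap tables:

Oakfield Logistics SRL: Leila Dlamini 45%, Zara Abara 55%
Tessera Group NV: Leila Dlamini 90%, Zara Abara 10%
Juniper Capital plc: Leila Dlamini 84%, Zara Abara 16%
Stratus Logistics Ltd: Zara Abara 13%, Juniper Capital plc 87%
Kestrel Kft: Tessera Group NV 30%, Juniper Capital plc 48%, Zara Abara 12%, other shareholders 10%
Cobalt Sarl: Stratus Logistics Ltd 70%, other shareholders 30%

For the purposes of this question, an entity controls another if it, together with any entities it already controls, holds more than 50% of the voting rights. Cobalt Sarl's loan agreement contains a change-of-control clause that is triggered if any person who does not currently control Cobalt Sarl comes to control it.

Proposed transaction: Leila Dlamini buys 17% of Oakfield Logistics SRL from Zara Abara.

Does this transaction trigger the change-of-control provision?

No

The purchase adds only to Leila's holdings (Zara's stake shrinks), so Leila is the only person who could newly come to control Cobalt.
Leila holds 84% of Juniper, so Leila controls Juniper.
Juniper holds 87% of Stratus, so Leila controls Stratus.
Stratus holds 70% of Cobalt, so Leila controls Cobalt.
So Leila already controls Cobalt before the transaction.
After the purchase, Leila's direct stake in Oakfield rises to 45% + 17% = 62%, and Zara's stake falls to 38%.
Leila controlled Cobalt already, so this is not a new person acquiring control; every other person's position is unchanged or reduced.
No new person acquires control, so the clause is not triggered.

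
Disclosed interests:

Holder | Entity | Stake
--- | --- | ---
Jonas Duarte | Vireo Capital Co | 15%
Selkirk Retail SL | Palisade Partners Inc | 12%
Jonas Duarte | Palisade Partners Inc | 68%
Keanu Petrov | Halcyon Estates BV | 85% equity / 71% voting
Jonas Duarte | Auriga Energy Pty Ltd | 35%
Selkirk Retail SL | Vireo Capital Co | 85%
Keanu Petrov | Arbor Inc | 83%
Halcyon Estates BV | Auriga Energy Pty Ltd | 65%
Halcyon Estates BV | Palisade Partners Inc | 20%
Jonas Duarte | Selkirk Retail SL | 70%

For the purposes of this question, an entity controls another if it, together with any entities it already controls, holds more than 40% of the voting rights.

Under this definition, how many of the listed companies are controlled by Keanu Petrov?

Keanu holds 83% of Arbor, so Keanu controls Arbor.
Keanu holds 71% of Halcyon, so Keanu controls Halcyon.
Halcyon holds 65% of Auriga, so Keanu controls Auriga.
No other company's threshold is met.
Keanu controls 3 companies.

3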